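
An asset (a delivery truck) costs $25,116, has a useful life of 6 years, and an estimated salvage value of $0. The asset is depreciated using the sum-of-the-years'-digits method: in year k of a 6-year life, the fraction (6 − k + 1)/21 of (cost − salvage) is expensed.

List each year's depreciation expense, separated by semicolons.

$7,176; $5,980; $4,784; $3,588; $2,392; $1,196

Depreciable base = $25,116 − $0 = $25,116.
Sum of the years' digits = 6+5+4+3+2+1 = 21.
Year 1: $25,116 × 6/21 = $7,176. Book value $17,940.
Year 2: $25,116 × 5/21 = $5,980. Book value $11,960.
Year 3: $25,116 × 4/21 = $4,784. Book value $7,176.
Year 4: $25,116 × 3/21 = $3,588. Book value $3,588.
Year 5: $25,116 × 2/21 = $2,392. Book value $1,196.
Year 6: $25,116 × 1/21 = $1,196. Book value $0.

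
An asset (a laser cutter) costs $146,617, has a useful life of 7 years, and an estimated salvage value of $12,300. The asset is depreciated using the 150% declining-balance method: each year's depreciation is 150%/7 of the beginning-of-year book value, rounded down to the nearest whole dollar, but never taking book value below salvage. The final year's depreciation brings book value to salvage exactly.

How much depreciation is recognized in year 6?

Depreciable base = $146,617 − $12,300 = $134,317.
Year 1: ⌊$146,617 × 150%/7⌋ = $31,417. Book value $115,200.
Year 2: ⌊$115,200 × 150%/7⌋ = $24,685. Book value $90,515.
Year 3: ⌊$90,515 × 150%/7⌋ = $19,396. Book value $71,119.
Year 4: ⌊$71,119 × 150%/7⌋ = $15,239. Book value $55,880.
Year 5: ⌊$55,880 × 150%/7⌋ = $11,974. Book value $43,906.
Year 6: ⌊$43,906 × 150%/7⌋ = $9,408. Book value $34,498.

$9,408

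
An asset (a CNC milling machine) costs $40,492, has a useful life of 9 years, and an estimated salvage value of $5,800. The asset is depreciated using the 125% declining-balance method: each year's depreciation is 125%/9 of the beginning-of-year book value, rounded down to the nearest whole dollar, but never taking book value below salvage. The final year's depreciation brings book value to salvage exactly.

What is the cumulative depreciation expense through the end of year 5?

Depreciable base = $40,492 − $5,800 = $34,692.
Year 1: ⌊$40,492 × 125%/9⌋ = $5,623. Book value $34,869.
Year 2: ⌊$34,869 × 125%/9⌋ = $4,842. Book value $30,027.
Year 3: ⌊$30,027 × 125%/9⌋ = $4,170. Book value $25,857.
Year 4: ⌊$25,857 × 125%/9⌋ = $3,591. Book value $22,266.
Year 5: ⌊$22,266 × 125%/9⌋ = $3,092. Book value $19,174.
Accumulated through year 5 = $40,492 − $19,174 = $21,318.

$21,318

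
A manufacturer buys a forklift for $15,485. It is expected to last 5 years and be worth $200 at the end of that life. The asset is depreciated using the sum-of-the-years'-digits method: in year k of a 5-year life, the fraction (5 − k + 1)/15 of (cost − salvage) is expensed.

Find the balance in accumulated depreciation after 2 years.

$9,171

Depreciable base = $15,485 − $200 = $15,285.
Sum of the years' digits = 5+4+3+2+1 = 15.
Year 1: $15,285 × 5/15 = $5,095. Book value $10,390.
Year 2: $15,285 × 4/15 = $4,076. Book value $6,314.
Accumulated through year 2 = $15,485 − $6,314 = $9,171.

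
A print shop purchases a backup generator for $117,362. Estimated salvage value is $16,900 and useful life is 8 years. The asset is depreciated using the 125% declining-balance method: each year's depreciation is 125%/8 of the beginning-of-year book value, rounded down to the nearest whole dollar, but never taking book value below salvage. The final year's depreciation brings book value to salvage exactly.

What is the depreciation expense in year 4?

Depreciable base = $117,362 − $16,900 = $100,462.
Year 1: ⌊$117,362 × 125%/8⌋ = $18,337. Book value $99,025.
Year 2: ⌊$99,025 × 125%/8⌋ = $15,472. Book value $83,553.
Year 3: ⌊$83,553 × 125%/8⌋ = $13,055. Book value $70,498.
Year 4: ⌊$70,498 × 125%/8⌋ = $11,015. Book value $59,483.

$11,015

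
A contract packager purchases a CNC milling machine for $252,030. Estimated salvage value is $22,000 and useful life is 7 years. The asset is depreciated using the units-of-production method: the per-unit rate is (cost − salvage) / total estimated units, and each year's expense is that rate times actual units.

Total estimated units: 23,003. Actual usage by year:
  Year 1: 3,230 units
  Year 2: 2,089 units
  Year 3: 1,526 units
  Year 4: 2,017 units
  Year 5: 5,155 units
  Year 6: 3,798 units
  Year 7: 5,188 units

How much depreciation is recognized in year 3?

Depreciable base = $252,030 − $22,000 = $230,030.
Rate = $230,030 / 23,003 units = $10 per unit.
Year 1: 3,230 × $10 = $32,300. Book value $219,730.
Year 2: 2,089 × $10 = $20,890. Book value $198,840.
Year 3: 1,526 × $10 = $15,260. Book value $183,580.

$15,260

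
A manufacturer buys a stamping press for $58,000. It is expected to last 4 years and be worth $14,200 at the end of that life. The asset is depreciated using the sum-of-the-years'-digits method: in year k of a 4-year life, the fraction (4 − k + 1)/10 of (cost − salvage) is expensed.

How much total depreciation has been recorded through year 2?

Depreciable base = $58,000 − $14,200 = $43,800.
Sum of the years' digits = 4+3+2+1 = 10.
Year 1: $43,800 × 4/10 = $17,520. Book value $40,480.
Year 2: $43,800 × 3/10 = $13,140. Book value $27,340.
Accumulated through year 2 = $58,000 − $27,340 = $30,660.

$30,660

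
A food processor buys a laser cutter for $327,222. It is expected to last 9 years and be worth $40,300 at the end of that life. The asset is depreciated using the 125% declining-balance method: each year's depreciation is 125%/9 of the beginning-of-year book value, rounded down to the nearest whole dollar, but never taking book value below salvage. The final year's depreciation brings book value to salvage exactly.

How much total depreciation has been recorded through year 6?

Depreciable base = $327,222 − $40,300 = $286,922.
Year 1: ⌊$327,222 × 125%/9⌋ = $45,447. Book value $281,775.
Year 2: ⌊$281,775 × 125%/9⌋ = $39,135. Book value $242,640.
Year 3: ⌊$242,640 × 125%/9⌋ = $33,700. Book value $208,940.
Year 4: ⌊$208,940 × 125%/9⌋ = $29,019. Book value $179,921.
Year 5: ⌊$179,921 × 125%/9⌋ = $24,989. Book value $154,932.
Year 6: ⌊$154,932 × 125%/9⌋ = $21,518. Book value $133,414.
Accumulated through year 6 = $327,222 − $133,414 = $193,808.

$193,808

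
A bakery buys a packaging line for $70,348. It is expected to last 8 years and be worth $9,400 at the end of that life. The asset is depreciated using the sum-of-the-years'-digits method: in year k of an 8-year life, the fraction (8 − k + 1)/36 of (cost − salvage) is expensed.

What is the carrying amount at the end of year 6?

Depreciable base = $70,348 − $9,400 = $60,948.
Sum of the years' digits = 8+7+6+5+4+3+2+1 = 36.
Year 1: $60,948 × 8/36 = $13,544. Book value $56,804.
Year 2: $60,948 × 7/36 = $11,851. Book value $44,953.
Year 3: $60,948 × 6/36 = $10,158. Book value $34,795.
Year 4: $60,948 × 5/36 = $8,465. Book value $26,330.
Year 5: $60,948 × 4/36 = $6,772. Book value $19,558.
Year 6: $60,948 × 3/36 = $5,079. Book value $14,479.

$14,479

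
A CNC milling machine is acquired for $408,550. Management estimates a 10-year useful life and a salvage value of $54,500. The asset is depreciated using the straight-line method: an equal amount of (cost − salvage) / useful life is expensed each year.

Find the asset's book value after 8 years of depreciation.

Depreciable base = $408,550 − $54,500 = $354,050.
Annual expense = $354,050 / 10 = $35,405.
End of year 1: book value $373,145.
End of year 2: book value $337,740.
End of year 3: book value $302,335.
End of year 4: book value $266,930.
End of year 5: book value $231,525.
End of year 6: book value $196,120.
End of year 7: book value $160,715.
End of year 8: book value $125,310.

$125,310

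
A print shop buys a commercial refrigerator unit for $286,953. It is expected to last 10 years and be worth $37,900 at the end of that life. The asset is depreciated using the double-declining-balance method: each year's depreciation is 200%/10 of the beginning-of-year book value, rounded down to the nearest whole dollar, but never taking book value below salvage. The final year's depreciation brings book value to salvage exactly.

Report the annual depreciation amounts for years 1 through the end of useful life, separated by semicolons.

$57,390; $45,912; $36,730; $29,384; $23,507; $18,806; $15,044; $12,036; $9,628; $616

Depreciable base = $286,953 − $37,900 = $249,053.
Year 1: ⌊$286,953 × 200%/10⌋ = $57,390. Book value $229,563.
Year 2: ⌊$229,563 × 200%/10⌋ = $45,912. Book value $183,651.
Year 3: ⌊$183,651 × 200%/10⌋ = $36,730. Book value $146,921.
Year 4: ⌊$146,921 × 200%/10⌋ = $29,384. Book value $117,537.
Year 5: ⌊$117,537 × 200%/10⌋ = $23,507. Book value $94,030.
Year 6: ⌊$94,030 × 200%/10⌋ = $18,806. Book value $75,224.
Year 7: ⌊$75,224 × 200%/10⌋ = $15,044. Book value $60,180.
Year 8: ⌊$60,180 × 200%/10⌋ = $12,036. Book value $48,144.
Year 9: ⌊$48,144 × 200%/10⌋ = $9,628. Book value $38,516.
Year 10 (final): $38,516 − $37,900 = $616. Book value $37,900.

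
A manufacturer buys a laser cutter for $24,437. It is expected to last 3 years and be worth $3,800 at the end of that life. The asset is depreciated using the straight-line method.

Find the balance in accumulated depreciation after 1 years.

$6,879

Depreciable base = $24,437 − $3,800 = $20,637.
Annual expense = $20,637 / 3 = $6,879.
End of year 1: book value $17,558.
Accumulated through year 1 = $24,437 − $17,558 = $6,879.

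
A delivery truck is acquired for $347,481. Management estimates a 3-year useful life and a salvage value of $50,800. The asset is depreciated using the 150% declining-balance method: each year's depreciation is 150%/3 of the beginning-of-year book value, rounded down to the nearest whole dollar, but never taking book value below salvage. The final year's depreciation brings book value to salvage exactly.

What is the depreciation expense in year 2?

$86,870

Depreciable base = $347,481 − $50,800 = $296,681.
Year 1: ⌊$347,481 × 150%/3⌋ = $173,740. Book value $173,741.
Year 2: ⌊$173,741 × 150%/3⌋ = $86,870. Book value $86,871.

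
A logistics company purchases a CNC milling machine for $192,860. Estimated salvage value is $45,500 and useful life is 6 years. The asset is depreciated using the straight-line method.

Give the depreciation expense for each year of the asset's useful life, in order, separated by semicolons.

$24,560; $24,560; $24,560; $24,560; $24,560; $24,560

Depreciable base = $192,860 − $45,500 = $147,360.
Annual expense = $147,360 / 6 = $24,560.
End of year 1: book value $168,300.
End of year 2: book value $143,740.
End of year 3: book value $119,180.
End of year 4: book value $94,620.
End of year 5: book value $70,060.
End of year 6: book value $45,500.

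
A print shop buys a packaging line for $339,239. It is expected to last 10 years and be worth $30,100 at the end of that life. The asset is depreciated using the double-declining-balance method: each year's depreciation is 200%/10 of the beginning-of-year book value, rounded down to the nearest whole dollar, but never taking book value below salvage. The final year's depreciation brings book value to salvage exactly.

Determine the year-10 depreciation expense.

Depreciable base = $339,239 − $30,100 = $309,139.
Year 1: ⌊$339,239 × 200%/10⌋ = $67,847. Book value $271,392.
Year 2: ⌊$271,392 × 200%/10⌋ = $54,278. Book value $217,114.
Year 3: ⌊$217,114 × 200%/10⌋ = $43,422. Book value $173,692.
Year 4: ⌊$173,692 × 200%/10⌋ = $34,738. Book value $138,954.
Year 5: ⌊$138,954 × 200%/10⌋ = $27,790. Book value $111,164.
Year 6: ⌊$111,164 × 200%/10⌋ = $22,232. Book value $88,932.
Year 7: ⌊$88,932 × 200%/10⌋ = $17,786. Book value $71,146.
Year 8: ⌊$71,146 × 200%/10⌋ = $14,229. Book value $56,917.
Year 9: ⌊$56,917 × 200%/10⌋ = $11,383. Book value $45,534.
Year 10 (final): $45,534 − $30,100 = $15,434. Book value $30,100.

$15,434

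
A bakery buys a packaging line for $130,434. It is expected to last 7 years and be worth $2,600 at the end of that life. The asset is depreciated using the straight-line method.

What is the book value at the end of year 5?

$39,124

Depreciable base = $130,434 − $2,600 = $127,834.
Annual expense = $127,834 / 7 = $18,262.
End of year 1: book value $112,172.
End of year 2: book value $93,910.
End of year 3: book value $75,648.
End of year 4: book value $57,386.
End of year 5: book value $39,124.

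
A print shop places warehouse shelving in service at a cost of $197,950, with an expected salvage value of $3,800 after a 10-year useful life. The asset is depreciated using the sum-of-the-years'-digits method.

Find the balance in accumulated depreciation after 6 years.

Depreciable base = $197,950 − $3,800 = $194,150.
Sum of the years' digits = 10+9+8+7+6+5+4+3+2+1 = 55.
Year 1: $194,150 × 10/55 = $35,300. Book value $162,650.
Year 2: $194,150 × 9/55 = $31,770. Book value $130,880.
Year 3: $194,150 × 8/55 = $28,240. Book value $102,640.
Year 4: $194,150 × 7/55 = $24,710. Book value $77,930.
Year 5: $194,150 × 6/55 = $21,180. Book value $56,750.
Year 6: $194,150 × 5/55 = $17,650. Book value $39,100.
Accumulated through year 6 = $197,950 − $39,100 = $158,850.

$158,850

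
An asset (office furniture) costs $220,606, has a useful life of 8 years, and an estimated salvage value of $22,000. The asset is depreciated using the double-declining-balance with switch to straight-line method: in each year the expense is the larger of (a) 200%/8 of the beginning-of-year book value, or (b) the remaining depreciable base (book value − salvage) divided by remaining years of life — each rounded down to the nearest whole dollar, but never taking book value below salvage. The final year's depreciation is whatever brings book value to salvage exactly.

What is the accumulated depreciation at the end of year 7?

$191,158

Depreciable base = $220,606 − $22,000 = $198,606.
Year 1: DB = ⌊$220,606 × 200%/8⌋ = $55,151; SL = ⌊$198,606/8⌋ = $24,825 → take DB $55,151. Book value $165,455.
Year 2: DB = ⌊$165,455 × 200%/8⌋ = $41,363; SL = ⌊$143,455/7⌋ = $20,493 → take DB $41,363. Book value $124,092.
Year 3: DB = ⌊$124,092 × 200%/8⌋ = $31,023; SL = ⌊$102,092/6⌋ = $17,015 → take DB $31,023. Book value $93,069.
Year 4: DB = ⌊$93,069 × 200%/8⌋ = $23,267; SL = ⌊$71,069/5⌋ = $14,213 → take DB $23,267. Book value $69,802.
Year 5: DB = ⌊$69,802 × 200%/8⌋ = $17,450; SL = ⌊$47,802/4⌋ = $11,950 → take DB $17,450. Book value $52,352.
Year 6: DB = ⌊$52,352 × 200%/8⌋ = $13,088; SL = ⌊$30,352/3⌋ = $10,117 → take DB $13,088. Book value $39,264.
Year 7: DB = ⌊$39,264 × 200%/8⌋ = $9,816; SL = ⌊$17,264/2⌋ = $8,632 → take DB $9,816. Book value $29,448.
Accumulated through year 7 = $220,606 − $29,448 = $191,158.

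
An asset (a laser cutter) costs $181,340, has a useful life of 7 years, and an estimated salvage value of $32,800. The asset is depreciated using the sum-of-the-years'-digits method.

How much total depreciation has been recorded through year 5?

$132,625

Depreciable base = $181,340 − $32,800 = $148,540.
Sum of the years' digits = 7+6+5+4+3+2+1 = 28.
Year 1: $148,540 × 7/28 = $37,135. Book value $144,205.
Year 2: $148,540 × 6/28 = $31,830. Book value $112,375.
Year 3: $148,540 × 5/28 = $26,525. Book value $85,850.
Year 4: $148,540 × 4/28 = $21,220. Book value $64,630.
Year 5: $148,540 × 3/28 = $15,915. Book value $48,715.
Accumulated through year 5 = $181,340 − $48,715 = $132,625.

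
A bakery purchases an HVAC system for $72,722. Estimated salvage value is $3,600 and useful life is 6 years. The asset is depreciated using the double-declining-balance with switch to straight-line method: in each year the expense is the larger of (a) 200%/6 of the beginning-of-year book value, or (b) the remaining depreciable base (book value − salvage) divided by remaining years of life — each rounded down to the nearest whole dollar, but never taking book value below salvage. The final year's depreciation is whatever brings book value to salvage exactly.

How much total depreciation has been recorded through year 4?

$58,356

Depreciable base = $72,722 − $3,600 = $69,122.
Year 1: DB = ⌊$72,722 × 200%/6⌋ = $24,240; SL = ⌊$69,122/6⌋ = $11,520 → take DB $24,240. Book value $48,482.
Year 2: DB = ⌊$48,482 × 200%/6⌋ = $16,160; SL = ⌊$44,882/5⌋ = $8,976 → take DB $16,160. Book value $32,322.
Year 3: DB = ⌊$32,322 × 200%/6⌋ = $10,774; SL = ⌊$28,722/4⌋ = $7,180 → take DB $10,774. Book value $21,548.
Year 4: DB = ⌊$21,548 × 200%/6⌋ = $7,182; SL = ⌊$17,948/3⌋ = $5,982 → take DB $7,182. Book value $14,366.
Accumulated through year 4 = $72,722 − $14,366 = $58,356.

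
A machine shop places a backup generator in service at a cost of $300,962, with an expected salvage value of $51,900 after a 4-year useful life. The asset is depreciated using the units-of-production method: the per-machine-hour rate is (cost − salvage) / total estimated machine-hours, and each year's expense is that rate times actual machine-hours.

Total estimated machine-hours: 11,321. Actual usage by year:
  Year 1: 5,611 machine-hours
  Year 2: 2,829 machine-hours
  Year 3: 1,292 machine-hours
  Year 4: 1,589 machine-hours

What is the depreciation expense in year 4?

$34,958

Depreciable base = $300,962 − $51,900 = $249,062.
Rate = $249,062 / 11,321 machine-hours = $22 per machine-hour.
Year 1: 5,611 × $22 = $123,442. Book value $177,520.
Year 2: 2,829 × $22 = $62,238. Book value $115,282.
Year 3: 1,292 × $22 = $28,424. Book value $86,858.
Year 4: 1,589 × $22 = $34,958. Book value $51,900.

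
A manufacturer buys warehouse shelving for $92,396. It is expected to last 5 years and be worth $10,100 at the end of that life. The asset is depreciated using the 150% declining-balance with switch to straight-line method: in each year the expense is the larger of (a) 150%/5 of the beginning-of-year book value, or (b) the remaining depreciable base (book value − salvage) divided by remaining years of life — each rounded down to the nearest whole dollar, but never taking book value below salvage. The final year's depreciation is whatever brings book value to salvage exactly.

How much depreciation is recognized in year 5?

$10,797

Depreciable base = $92,396 − $10,100 = $82,296.
Year 1: DB = ⌊$92,396 × 150%/5⌋ = $27,718; SL = ⌊$82,296/5⌋ = $16,459 → take DB $27,718. Book value $64,678.
Year 2: DB = ⌊$64,678 × 150%/5⌋ = $19,403; SL = ⌊$54,578/4⌋ = $13,644 → take DB $19,403. Book value $45,275.
Year 3: DB = ⌊$45,275 × 150%/5⌋ = $13,582; SL = ⌊$35,175/3⌋ = $11,725 → take DB $13,582. Book value $31,693.
Year 4: DB = ⌊$31,693 × 150%/5⌋ = $9,507; SL = ⌊$21,593/2⌋ = $10,796 → take SL $10,796. Book value $20,897.
Year 5 (final): $20,897 − $10,100 = $10,797. Book value $10,100.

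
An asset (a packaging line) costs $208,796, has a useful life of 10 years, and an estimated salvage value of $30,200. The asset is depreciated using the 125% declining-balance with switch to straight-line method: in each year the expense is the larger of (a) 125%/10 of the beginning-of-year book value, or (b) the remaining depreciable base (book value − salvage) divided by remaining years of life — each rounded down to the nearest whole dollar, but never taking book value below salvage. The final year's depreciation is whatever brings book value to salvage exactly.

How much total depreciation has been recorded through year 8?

$147,864

Depreciable base = $208,796 − $30,200 = $178,596.
Year 1: DB = ⌊$208,796 × 125%/10⌋ = $26,099; SL = ⌊$178,596/10⌋ = $17,859 → take DB $26,099. Book value $182,697.
Year 2: DB = ⌊$182,697 × 125%/10⌋ = $22,837; SL = ⌊$152,497/9⌋ = $16,944 → take DB $22,837. Book value $159,860.
Year 3: DB = ⌊$159,860 × 125%/10⌋ = $19,982; SL = ⌊$129,660/8⌋ = $16,207 → take DB $19,982. Book value $139,878.
Year 4: DB = ⌊$139,878 × 125%/10⌋ = $17,484; SL = ⌊$109,678/7⌋ = $15,668 → take DB $17,484. Book value $122,394.
Year 5: DB = ⌊$122,394 × 125%/10⌋ = $15,299; SL = ⌊$92,194/6⌋ = $15,365 → take SL $15,365. Book value $107,029.
Year 6: DB = ⌊$107,029 × 125%/10⌋ = $13,378; SL = ⌊$76,829/5⌋ = $15,365 → take SL $15,365. Book value $91,664.
Year 7: DB = ⌊$91,664 × 125%/10⌋ = $11,458; SL = ⌊$61,464/4⌋ = $15,366 → take SL $15,366. Book value $76,298.
Year 8: DB = ⌊$76,298 × 125%/10⌋ = $9,537; SL = ⌊$46,098/3⌋ = $15,366 → take SL $15,366. Book value $60,932.
Accumulated through year 8 = $208,796 − $60,932 = $147,864.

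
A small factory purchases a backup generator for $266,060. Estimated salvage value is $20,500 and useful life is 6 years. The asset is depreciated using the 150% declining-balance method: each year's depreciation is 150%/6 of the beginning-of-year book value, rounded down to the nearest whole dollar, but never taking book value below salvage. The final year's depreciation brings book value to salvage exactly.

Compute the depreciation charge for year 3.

Depreciable base = $266,060 − $20,500 = $245,560.
Year 1: ⌊$266,060 × 150%/6⌋ = $66,515. Book value $199,545.
Year 2: ⌊$199,545 × 150%/6⌋ = $49,886. Book value $149,659.
Year 3: ⌊$149,659 × 150%/6⌋ = $37,414. Book value $112,245.

$37,414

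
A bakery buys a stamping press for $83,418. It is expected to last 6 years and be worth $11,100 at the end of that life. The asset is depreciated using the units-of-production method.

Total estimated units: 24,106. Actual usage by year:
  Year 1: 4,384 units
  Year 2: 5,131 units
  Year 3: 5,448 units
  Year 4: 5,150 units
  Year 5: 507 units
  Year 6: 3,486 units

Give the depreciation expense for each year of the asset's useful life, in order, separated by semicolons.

$13,152; $15,393; $16,344; $15,450; $1,521; $10,458

Depreciable base = $83,418 − $11,100 = $72,318.
Rate = $72,318 / 24,106 units = $3 per unit.
Year 1: 4,384 × $3 = $13,152. Book value $70,266.
Year 2: 5,131 × $3 = $15,393. Book value $54,873.
Year 3: 5,448 × $3 = $16,344. Book value $38,529.
Year 4: 5,150 × $3 = $15,450. Book value $23,079.
Year 5: 507 × $3 = $1,521. Book value $21,558.
Year 6: 3,486 × $3 = $10,458. Book value $11,100.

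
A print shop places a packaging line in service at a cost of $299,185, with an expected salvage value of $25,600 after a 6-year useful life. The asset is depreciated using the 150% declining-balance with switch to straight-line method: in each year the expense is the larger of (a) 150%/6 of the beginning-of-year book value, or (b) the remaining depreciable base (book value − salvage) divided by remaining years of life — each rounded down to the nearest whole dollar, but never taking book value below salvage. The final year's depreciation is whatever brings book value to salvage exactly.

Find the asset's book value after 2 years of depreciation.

Depreciable base = $299,185 − $25,600 = $273,585.
Year 1: DB = ⌊$299,185 × 150%/6⌋ = $74,796; SL = ⌊$273,585/6⌋ = $45,597 → take DB $74,796. Book value $224,389.
Year 2: DB = ⌊$224,389 × 150%/6⌋ = $56,097; SL = ⌊$198,789/5⌋ = $39,757 → take DB $56,097. Book value $168,292.

$168,292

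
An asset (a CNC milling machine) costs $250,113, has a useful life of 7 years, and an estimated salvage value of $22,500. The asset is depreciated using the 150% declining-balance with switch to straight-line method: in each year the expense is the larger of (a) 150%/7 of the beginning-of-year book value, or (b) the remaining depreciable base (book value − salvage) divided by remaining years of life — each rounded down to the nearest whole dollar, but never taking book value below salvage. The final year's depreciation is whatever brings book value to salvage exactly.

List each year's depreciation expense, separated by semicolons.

$53,595; $42,111; $33,087; $25,997; $24,274; $24,274; $24,275

Depreciable base = $250,113 − $22,500 = $227,613.
Year 1: DB = ⌊$250,113 × 150%/7⌋ = $53,595; SL = ⌊$227,613/7⌋ = $32,516 → take DB $53,595. Book value $196,518.
Year 2: DB = ⌊$196,518 × 150%/7⌋ = $42,111; SL = ⌊$174,018/6⌋ = $29,003 → take DB $42,111. Book value $154,407.
Year 3: DB = ⌊$154,407 × 150%/7⌋ = $33,087; SL = ⌊$131,907/5⌋ = $26,381 → take DB $33,087. Book value $121,320.
Year 4: DB = ⌊$121,320 × 150%/7⌋ = $25,997; SL = ⌊$98,820/4⌋ = $24,705 → take DB $25,997. Book value $95,323.
Year 5: DB = ⌊$95,323 × 150%/7⌋ = $20,426; SL = ⌊$72,823/3⌋ = $24,274 → take SL $24,274. Book value $71,049.
Year 6: DB = ⌊$71,049 × 150%/7⌋ = $15,224; SL = ⌊$48,549/2⌋ = $24,274 → take SL $24,274. Book value $46,775.
Year 7 (final): $46,775 − $22,500 = $24,275. Book value $22,500.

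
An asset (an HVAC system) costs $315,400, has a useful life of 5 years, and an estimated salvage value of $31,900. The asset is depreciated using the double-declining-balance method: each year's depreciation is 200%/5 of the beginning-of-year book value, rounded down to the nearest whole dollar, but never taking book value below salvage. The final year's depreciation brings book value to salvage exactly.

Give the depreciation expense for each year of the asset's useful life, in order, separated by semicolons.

Depreciable base = $315,400 − $31,900 = $283,500.
Year 1: ⌊$315,400 × 200%/5⌋ = $126,160. Book value $189,240.
Year 2: ⌊$189,240 × 200%/5⌋ = $75,696. Book value $113,544.
Year 3: ⌊$113,544 × 200%/5⌋ = $45,417. Book value $68,127.
Year 4: ⌊$68,127 × 200%/5⌋ = $27,250. Book value $40,877.
Year 5 (final): $40,877 − $31,900 = $8,977. Book value $31,900.

$126,160; $75,696; $45,417; $27,250; $8,977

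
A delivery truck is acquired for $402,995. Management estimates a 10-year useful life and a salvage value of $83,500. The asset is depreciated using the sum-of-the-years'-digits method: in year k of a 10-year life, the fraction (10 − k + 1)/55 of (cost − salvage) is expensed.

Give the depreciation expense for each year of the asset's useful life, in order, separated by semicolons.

Depreciable base = $402,995 − $83,500 = $319,495.
Sum of the years' digits = 10+9+8+7+6+5+4+3+2+1 = 55.
Year 1: $319,495 × 10/55 = $58,090. Book value $344,905.
Year 2: $319,495 × 9/55 = $52,281. Book value $292,624.
Year 3: $319,495 × 8/55 = $46,472. Book value $246,152.
Year 4: $319,495 × 7/55 = $40,663. Book value $205,489.
Year 5: $319,495 × 6/55 = $34,854. Book value $170,635.
Year 6: $319,495 × 5/55 = $29,045. Book value $141,590.
Year 7: $319,495 × 4/55 = $23,236. Book value $118,354.
Year 8: $319,495 × 3/55 = $17,427. Book value $100,927.
Year 9: $319,495 × 2/55 = $11,618. Book value $89,309.
Year 10: $319,495 × 1/55 = $5,809. Book value $83,500.

$58,090; $52,281; $46,472; $40,663; $34,854; $29,045; $23,236; $17,427; $11,618; $5,809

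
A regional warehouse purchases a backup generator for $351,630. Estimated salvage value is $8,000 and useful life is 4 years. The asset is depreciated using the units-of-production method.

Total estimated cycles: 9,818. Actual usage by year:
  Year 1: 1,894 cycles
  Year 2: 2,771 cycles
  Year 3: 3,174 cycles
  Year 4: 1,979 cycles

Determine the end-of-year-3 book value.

Depreciable base = $351,630 − $8,000 = $343,630.
Rate = $343,630 / 9,818 cycles = $35 per cycle.
Year 1: 1,894 × $35 = $66,290. Book value $285,340.
Year 2: 2,771 × $35 = $96,985. Book value $188,355.
Year 3: 3,174 × $35 = $111,090. Book value $77,265.

$77,265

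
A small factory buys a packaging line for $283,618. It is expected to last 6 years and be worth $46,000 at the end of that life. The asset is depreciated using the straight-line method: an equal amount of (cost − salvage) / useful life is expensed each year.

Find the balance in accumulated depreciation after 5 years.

$198,015

Depreciable base = $283,618 − $46,000 = $237,618.
Annual expense = $237,618 / 6 = $39,603.
End of year 1: book value $244,015.
End of year 2: book value $204,412.
End of year 3: book value $164,809.
End of year 4: book value $125,206.
End of year 5: book value $85,603.
Accumulated through year 5 = $283,618 − $85,603 = $198,015.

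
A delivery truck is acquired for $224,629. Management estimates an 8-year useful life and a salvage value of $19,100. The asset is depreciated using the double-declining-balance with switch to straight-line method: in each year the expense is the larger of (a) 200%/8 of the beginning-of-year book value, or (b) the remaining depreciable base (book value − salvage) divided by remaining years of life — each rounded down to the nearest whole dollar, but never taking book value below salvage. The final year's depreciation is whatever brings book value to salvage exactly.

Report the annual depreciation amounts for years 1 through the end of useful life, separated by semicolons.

Depreciable base = $224,629 − $19,100 = $205,529.
Year 1: DB = ⌊$224,629 × 200%/8⌋ = $56,157; SL = ⌊$205,529/8⌋ = $25,691 → take DB $56,157. Book value $168,472.
Year 2: DB = ⌊$168,472 × 200%/8⌋ = $42,118; SL = ⌊$149,372/7⌋ = $21,338 → take DB $42,118. Book value $126,354.
Year 3: DB = ⌊$126,354 × 200%/8⌋ = $31,588; SL = ⌊$107,254/6⌋ = $17,875 → take DB $31,588. Book value $94,766.
Year 4: DB = ⌊$94,766 × 200%/8⌋ = $23,691; SL = ⌊$75,666/5⌋ = $15,133 → take DB $23,691. Book value $71,075.
Year 5: DB = ⌊$71,075 × 200%/8⌋ = $17,768; SL = ⌊$51,975/4⌋ = $12,993 → take DB $17,768. Book value $53,307.
Year 6: DB = ⌊$53,307 × 200%/8⌋ = $13,326; SL = ⌊$34,207/3⌋ = $11,402 → take DB $13,326. Book value $39,981.
Year 7: DB = ⌊$39,981 × 200%/8⌋ = $9,995; SL = ⌊$20,881/2⌋ = $10,440 → take SL $10,440. Book value $29,541.
Year 8 (final): $29,541 − $19,100 = $10,441. Book value $19,100.

$56,157; $42,118; $31,588; $23,691; $17,768; $13,326; $10,440; $10,441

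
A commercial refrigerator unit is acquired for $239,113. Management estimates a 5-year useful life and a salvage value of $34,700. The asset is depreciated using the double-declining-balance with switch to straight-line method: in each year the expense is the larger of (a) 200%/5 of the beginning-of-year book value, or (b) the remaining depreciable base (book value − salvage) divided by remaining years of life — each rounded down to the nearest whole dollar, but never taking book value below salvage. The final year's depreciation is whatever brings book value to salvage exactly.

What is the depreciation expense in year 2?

Depreciable base = $239,113 − $34,700 = $204,413.
Year 1: DB = ⌊$239,113 × 200%/5⌋ = $95,645; SL = ⌊$204,413/5⌋ = $40,882 → take DB $95,645. Book value $143,468.
Year 2: DB = ⌊$143,468 × 200%/5⌋ = $57,387; SL = ⌊$108,768/4⌋ = $27,192 → take DB $57,387. Book value $86,081.

$57,387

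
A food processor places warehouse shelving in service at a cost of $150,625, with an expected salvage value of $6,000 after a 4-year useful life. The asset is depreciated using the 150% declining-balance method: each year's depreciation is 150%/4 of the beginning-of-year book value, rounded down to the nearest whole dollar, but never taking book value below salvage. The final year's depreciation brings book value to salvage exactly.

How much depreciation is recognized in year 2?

Depreciable base = $150,625 − $6,000 = $144,625.
Year 1: ⌊$150,625 × 150%/4⌋ = $56,484. Book value $94,141.
Year 2: ⌊$94,141 × 150%/4⌋ = $35,302. Book value $58,839.

$35,302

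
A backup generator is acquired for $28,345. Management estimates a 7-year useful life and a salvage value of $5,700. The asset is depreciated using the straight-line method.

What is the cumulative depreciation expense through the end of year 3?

$9,705

Depreciable base = $28,345 − $5,700 = $22,645.
Annual expense = $22,645 / 7 = $3,235.
End of year 1: book value $25,110.
End of year 2: book value $21,875.
End of year 3: book value $18,640.
Accumulated through year 3 = $28,345 − $18,640 = $9,705.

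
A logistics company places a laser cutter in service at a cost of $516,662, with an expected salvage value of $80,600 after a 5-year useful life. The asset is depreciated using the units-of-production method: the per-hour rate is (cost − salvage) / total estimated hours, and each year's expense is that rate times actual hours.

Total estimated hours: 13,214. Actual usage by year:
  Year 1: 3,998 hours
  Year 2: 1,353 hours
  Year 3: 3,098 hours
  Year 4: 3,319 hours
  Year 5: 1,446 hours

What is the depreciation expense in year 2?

Depreciable base = $516,662 − $80,600 = $436,062.
Rate = $436,062 / 13,214 hours = $33 per hour.
Year 1: 3,998 × $33 = $131,934. Book value $384,728.
Year 2: 1,353 × $33 = $44,649. Book value $340,079.

$44,649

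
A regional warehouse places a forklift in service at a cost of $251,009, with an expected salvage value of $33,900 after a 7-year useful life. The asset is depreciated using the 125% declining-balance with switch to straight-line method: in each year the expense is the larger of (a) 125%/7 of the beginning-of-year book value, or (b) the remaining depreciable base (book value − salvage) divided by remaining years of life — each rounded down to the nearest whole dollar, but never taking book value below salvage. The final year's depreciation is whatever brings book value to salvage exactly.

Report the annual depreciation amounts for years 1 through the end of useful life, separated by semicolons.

$44,823; $36,818; $30,244; $26,306; $26,306; $26,306; $26,306

Depreciable base = $251,009 − $33,900 = $217,109.
Year 1: DB = ⌊$251,009 × 125%/7⌋ = $44,823; SL = ⌊$217,109/7⌋ = $31,015 → take DB $44,823. Book value $206,186.
Year 2: DB = ⌊$206,186 × 125%/7⌋ = $36,818; SL = ⌊$172,286/6⌋ = $28,714 → take DB $36,818. Book value $169,368.
Year 3: DB = ⌊$169,368 × 125%/7⌋ = $30,244; SL = ⌊$135,468/5⌋ = $27,093 → take DB $30,244. Book value $139,124.
Year 4: DB = ⌊$139,124 × 125%/7⌋ = $24,843; SL = ⌊$105,224/4⌋ = $26,306 → take SL $26,306. Book value $112,818.
Year 5: DB = ⌊$112,818 × 125%/7⌋ = $20,146; SL = ⌊$78,918/3⌋ = $26,306 → take SL $26,306. Book value $86,512.
Year 6: DB = ⌊$86,512 × 125%/7⌋ = $15,448; SL = ⌊$52,612/2⌋ = $26,306 → take SL $26,306. Book value $60,206.
Year 7 (final): $60,206 − $33,900 = $26,306. Book value $33,900.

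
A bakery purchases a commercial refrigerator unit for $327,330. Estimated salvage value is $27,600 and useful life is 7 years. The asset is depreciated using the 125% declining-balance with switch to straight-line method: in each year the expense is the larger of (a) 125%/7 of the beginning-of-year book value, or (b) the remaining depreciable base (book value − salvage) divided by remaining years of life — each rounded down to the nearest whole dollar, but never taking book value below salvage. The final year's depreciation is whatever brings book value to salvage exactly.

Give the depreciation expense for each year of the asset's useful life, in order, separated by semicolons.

$58,451; $48,014; $39,440; $38,456; $38,456; $38,456; $38,457

Depreciable base = $327,330 − $27,600 = $299,730.
Year 1: DB = ⌊$327,330 × 125%/7⌋ = $58,451; SL = ⌊$299,730/7⌋ = $42,818 → take DB $58,451. Book value $268,879.
Year 2: DB = ⌊$268,879 × 125%/7⌋ = $48,014; SL = ⌊$241,279/6⌋ = $40,213 → take DB $48,014. Book value $220,865.
Year 3: DB = ⌊$220,865 × 125%/7⌋ = $39,440; SL = ⌊$193,265/5⌋ = $38,653 → take DB $39,440. Book value $181,425.
Year 4: DB = ⌊$181,425 × 125%/7⌋ = $32,397; SL = ⌊$153,825/4⌋ = $38,456 → take SL $38,456. Book value $142,969.
Year 5: DB = ⌊$142,969 × 125%/7⌋ = $25,530; SL = ⌊$115,369/3⌋ = $38,456 → take SL $38,456. Book value $104,513.
Year 6: DB = ⌊$104,513 × 125%/7⌋ = $18,663; SL = ⌊$76,913/2⌋ = $38,456 → take SL $38,456. Book value $66,057.
Year 7 (final): $66,057 − $27,600 = $38,457. Book value $27,600.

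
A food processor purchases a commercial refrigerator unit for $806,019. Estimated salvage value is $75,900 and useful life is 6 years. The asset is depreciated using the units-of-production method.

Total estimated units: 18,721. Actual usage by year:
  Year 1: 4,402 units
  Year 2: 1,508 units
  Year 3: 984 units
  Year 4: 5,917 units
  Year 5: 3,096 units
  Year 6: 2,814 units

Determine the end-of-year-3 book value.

$537,153

Depreciable base = $806,019 − $75,900 = $730,119.
Rate = $730,119 / 18,721 units = $39 per unit.
Year 1: 4,402 × $39 = $171,678. Book value $634,341.
Year 2: 1,508 × $39 = $58,812. Book value $575,529.
Year 3: 984 × $39 = $38,376. Book value $537,153.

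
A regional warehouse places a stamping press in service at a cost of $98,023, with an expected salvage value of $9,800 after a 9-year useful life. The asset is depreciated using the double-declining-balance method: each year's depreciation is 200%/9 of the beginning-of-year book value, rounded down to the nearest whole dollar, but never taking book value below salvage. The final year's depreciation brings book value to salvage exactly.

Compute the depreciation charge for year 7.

Depreciable base = $98,023 − $9,800 = $88,223.
Year 1: ⌊$98,023 × 200%/9⌋ = $21,782. Book value $76,241.
Year 2: ⌊$76,241 × 200%/9⌋ = $16,942. Book value $59,299.
Year 3: ⌊$59,299 × 200%/9⌋ = $13,177. Book value $46,122.
Year 4: ⌊$46,122 × 200%/9⌋ = $10,249. Book value $35,873.
Year 5: ⌊$35,873 × 200%/9⌋ = $7,971. Book value $27,902.
Year 6: ⌊$27,902 × 200%/9⌋ = $6,200. Book value $21,702.
Year 7: ⌊$21,702 × 200%/9⌋ = $4,822. Book value $16,880.

$4,822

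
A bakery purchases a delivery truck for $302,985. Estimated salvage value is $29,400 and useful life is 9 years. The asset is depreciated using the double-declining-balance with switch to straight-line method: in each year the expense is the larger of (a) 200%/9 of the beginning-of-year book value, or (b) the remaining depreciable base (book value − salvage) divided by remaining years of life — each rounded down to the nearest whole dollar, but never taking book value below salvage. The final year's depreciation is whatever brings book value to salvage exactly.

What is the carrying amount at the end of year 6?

$67,076

Depreciable base = $302,985 − $29,400 = $273,585.
Year 1: DB = ⌊$302,985 × 200%/9⌋ = $67,330; SL = ⌊$273,585/9⌋ = $30,398 → take DB $67,330. Book value $235,655.
Year 2: DB = ⌊$235,655 × 200%/9⌋ = $52,367; SL = ⌊$206,255/8⌋ = $25,781 → take DB $52,367. Book value $183,288.
Year 3: DB = ⌊$183,288 × 200%/9⌋ = $40,730; SL = ⌊$153,888/7⌋ = $21,984 → take DB $40,730. Book value $142,558.
Year 4: DB = ⌊$142,558 × 200%/9⌋ = $31,679; SL = ⌊$113,158/6⌋ = $18,859 → take DB $31,679. Book value $110,879.
Year 5: DB = ⌊$110,879 × 200%/9⌋ = $24,639; SL = ⌊$81,479/5⌋ = $16,295 → take DB $24,639. Book value $86,240.
Year 6: DB = ⌊$86,240 × 200%/9⌋ = $19,164; SL = ⌊$56,840/4⌋ = $14,210 → take DB $19,164. Book value $67,076.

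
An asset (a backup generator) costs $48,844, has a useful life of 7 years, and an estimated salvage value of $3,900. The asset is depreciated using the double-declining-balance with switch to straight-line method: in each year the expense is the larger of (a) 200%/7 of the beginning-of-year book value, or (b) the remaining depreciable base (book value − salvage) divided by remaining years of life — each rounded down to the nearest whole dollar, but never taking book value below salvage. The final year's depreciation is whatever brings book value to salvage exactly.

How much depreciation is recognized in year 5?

$3,632

Depreciable base = $48,844 − $3,900 = $44,944.
Year 1: DB = ⌊$48,844 × 200%/7⌋ = $13,955; SL = ⌊$44,944/7⌋ = $6,420 → take DB $13,955. Book value $34,889.
Year 2: DB = ⌊$34,889 × 200%/7⌋ = $9,968; SL = ⌊$30,989/6⌋ = $5,164 → take DB $9,968. Book value $24,921.
Year 3: DB = ⌊$24,921 × 200%/7⌋ = $7,120; SL = ⌊$21,021/5⌋ = $4,204 → take DB $7,120. Book value $17,801.
Year 4: DB = ⌊$17,801 × 200%/7⌋ = $5,086; SL = ⌊$13,901/4⌋ = $3,475 → take DB $5,086. Book value $12,715.
Year 5: DB = ⌊$12,715 × 200%/7⌋ = $3,632; SL = ⌊$8,815/3⌋ = $2,938 → take DB $3,632. Book value $9,083.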